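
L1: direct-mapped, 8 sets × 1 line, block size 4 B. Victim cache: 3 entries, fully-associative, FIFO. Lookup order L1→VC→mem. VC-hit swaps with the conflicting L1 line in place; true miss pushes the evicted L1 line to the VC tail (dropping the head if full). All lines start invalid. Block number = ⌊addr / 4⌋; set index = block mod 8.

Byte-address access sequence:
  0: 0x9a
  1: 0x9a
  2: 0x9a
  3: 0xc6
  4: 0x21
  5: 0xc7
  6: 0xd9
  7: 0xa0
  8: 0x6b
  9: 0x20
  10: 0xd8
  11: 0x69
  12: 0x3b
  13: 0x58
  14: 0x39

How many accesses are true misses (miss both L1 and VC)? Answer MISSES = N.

MISSES = 8

  [0] addr=0x9a blk=38 s=6: MISS | VC []
  [1] addr=0x9a blk=38 s=6: L1-HIT | VC []
  [2] addr=0x9a blk=38 s=6: L1-HIT | VC []
  [3] addr=0xc6 blk=49 s=1: MISS | VC []
  [4] addr=0x21 blk=8 s=0: MISS | VC []
  [5] addr=0xc7 blk=49 s=1: L1-HIT | VC []
  [6] addr=0xd9 blk=54 s=6: MISS | VC [38]
  [7] addr=0xa0 blk=40 s=0: MISS | VC [38, 8]
  [8] addr=0x6b blk=26 s=2: MISS | VC [38, 8]
  [9] addr=0x20 blk=8 s=0: VC-HIT | VC [38, 40]
  [10] addr=0xd8 blk=54 s=6: L1-HIT | VC [38, 40]
  [11] addr=0x69 blk=26 s=2: L1-HIT | VC [38, 40]
  [12] addr=0x3b blk=14 s=6: MISS | VC [38, 40, 54]
  [13] addr=0x58 blk=22 s=6: MISS | VC [40, 54, 14]
  [14] addr=0x39 blk=14 s=6: VC-HIT | VC [40, 54, 22]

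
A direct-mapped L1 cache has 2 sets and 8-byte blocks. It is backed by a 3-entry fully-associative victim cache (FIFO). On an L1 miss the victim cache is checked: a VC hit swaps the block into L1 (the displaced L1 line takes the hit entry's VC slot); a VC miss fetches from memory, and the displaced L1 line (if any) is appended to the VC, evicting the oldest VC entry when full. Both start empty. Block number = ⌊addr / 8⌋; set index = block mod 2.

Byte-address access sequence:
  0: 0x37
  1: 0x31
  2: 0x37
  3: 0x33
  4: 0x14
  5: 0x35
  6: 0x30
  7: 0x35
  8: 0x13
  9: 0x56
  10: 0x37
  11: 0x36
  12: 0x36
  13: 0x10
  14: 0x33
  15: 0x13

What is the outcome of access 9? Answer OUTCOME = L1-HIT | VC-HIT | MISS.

  [0] addr=0x37 blk=6 s=0: MISS | VC []
  [1] addr=0x31 blk=6 s=0: L1-HIT | VC []
  [2] addr=0x37 blk=6 s=0: L1-HIT | VC []
  [3] addr=0x33 blk=6 s=0: L1-HIT | VC []
  [4] addr=0x14 blk=2 s=0: MISS | VC [6]
  [5] addr=0x35 blk=6 s=0: VC-HIT | VC [2]
  [6] addr=0x30 blk=6 s=0: L1-HIT | VC [2]
  [7] addr=0x35 blk=6 s=0: L1-HIT | VC [2]
  [8] addr=0x13 blk=2 s=0: VC-HIT | VC [6]
  [9] addr=0x56 blk=10 s=0: MISS | VC [6, 2]
  [10] addr=0x37 blk=6 s=0: VC-HIT | VC [10, 2]
  [11] addr=0x36 blk=6 s=0: L1-HIT | VC [10, 2]
  [12] addr=0x36 blk=6 s=0: L1-HIT | VC [10, 2]
  [13] addr=0x10 blk=2 s=0: VC-HIT | VC [10, 6]
  [14] addr=0x33 blk=6 s=0: VC-HIT | VC [10, 2]
  [15] addr=0x13 blk=2 s=0: VC-HIT | VC [10, 6]

OUTCOME = MISS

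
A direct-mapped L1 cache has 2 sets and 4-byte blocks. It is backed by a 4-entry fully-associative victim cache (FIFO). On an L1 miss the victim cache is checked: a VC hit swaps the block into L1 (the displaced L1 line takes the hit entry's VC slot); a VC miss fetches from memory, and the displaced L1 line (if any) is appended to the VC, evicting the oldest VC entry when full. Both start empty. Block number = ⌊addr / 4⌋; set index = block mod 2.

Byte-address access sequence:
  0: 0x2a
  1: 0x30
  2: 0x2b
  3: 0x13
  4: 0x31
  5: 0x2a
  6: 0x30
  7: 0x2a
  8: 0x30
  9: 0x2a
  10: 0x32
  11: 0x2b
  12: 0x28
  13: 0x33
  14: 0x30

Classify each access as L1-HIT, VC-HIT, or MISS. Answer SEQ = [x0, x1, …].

0: 0x2a (blk 10, set 0) → MISS  vc=[]
1: 0x30 (blk 12, set 0) → MISS  vc=[10]
2: 0x2b (blk 10, set 0) → VC-HIT  vc=[12]
3: 0x13 (blk 4, set 0) → MISS  vc=[12, 10]
4: 0x31 (blk 12, set 0) → VC-HIT  vc=[4, 10]
5: 0x2a (blk 10, set 0) → VC-HIT  vc=[4, 12]
6: 0x30 (blk 12, set 0) → VC-HIT  vc=[4, 10]
7: 0x2a (blk 10, set 0) → VC-HIT  vc=[4, 12]
8: 0x30 (blk 12, set 0) → VC-HIT  vc=[4, 10]
9: 0x2a (blk 10, set 0) → VC-HIT  vc=[4, 12]
10: 0x32 (blk 12, set 0) → VC-HIT  vc=[4, 10]
11: 0x2b (blk 10, set 0) → VC-HIT  vc=[4, 12]
12: 0x28 (blk 10, set 0) → L1-HIT  vc=[4, 12]
13: 0x33 (blk 12, set 0) → VC-HIT  vc=[4, 10]
14: 0x30 (blk 12, set 0) → L1-HIT  vc=[4, 10]

SEQ = [MISS, MISS, VC-HIT, MISS, VC-HIT, VC-HIT, VC-HIT, VC-HIT, VC-HIT, VC-HIT, VC-HIT, VC-HIT, L1-HIT, VC-HIT, L1-HIT]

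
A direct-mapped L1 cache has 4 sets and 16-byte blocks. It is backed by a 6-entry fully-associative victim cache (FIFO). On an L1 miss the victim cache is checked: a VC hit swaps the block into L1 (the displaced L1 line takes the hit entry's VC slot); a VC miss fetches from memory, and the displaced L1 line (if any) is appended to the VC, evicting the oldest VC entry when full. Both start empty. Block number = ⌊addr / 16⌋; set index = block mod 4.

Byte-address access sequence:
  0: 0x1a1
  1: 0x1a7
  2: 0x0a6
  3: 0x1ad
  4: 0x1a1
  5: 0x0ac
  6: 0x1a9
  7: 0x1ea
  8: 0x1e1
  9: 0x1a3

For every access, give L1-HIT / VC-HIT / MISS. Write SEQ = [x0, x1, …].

0: 0x1a1 (blk 26, set 2) → MISS  vc=[]
1: 0x1a7 (blk 26, set 2) → L1-HIT  vc=[]
2: 0xa6 (blk 10, set 2) → MISS  vc=[26]
3: 0x1ad (blk 26, set 2) → VC-HIT  vc=[10]
4: 0x1a1 (blk 26, set 2) → L1-HIT  vc=[10]
5: 0xac (blk 10, set 2) → VC-HIT  vc=[26]
6: 0x1a9 (blk 26, set 2) → VC-HIT  vc=[10]
7: 0x1ea (blk 30, set 2) → MISS  vc=[10, 26]
8: 0x1e1 (blk 30, set 2) → L1-HIT  vc=[10, 26]
9: 0x1a3 (blk 26, set 2) → VC-HIT  vc=[10, 30]

SEQ = [MISS, L1-HIT, MISS, VC-HIT, L1-HIT, VC-HIT, VC-HIT, MISS, L1-HIT, VC-HIT]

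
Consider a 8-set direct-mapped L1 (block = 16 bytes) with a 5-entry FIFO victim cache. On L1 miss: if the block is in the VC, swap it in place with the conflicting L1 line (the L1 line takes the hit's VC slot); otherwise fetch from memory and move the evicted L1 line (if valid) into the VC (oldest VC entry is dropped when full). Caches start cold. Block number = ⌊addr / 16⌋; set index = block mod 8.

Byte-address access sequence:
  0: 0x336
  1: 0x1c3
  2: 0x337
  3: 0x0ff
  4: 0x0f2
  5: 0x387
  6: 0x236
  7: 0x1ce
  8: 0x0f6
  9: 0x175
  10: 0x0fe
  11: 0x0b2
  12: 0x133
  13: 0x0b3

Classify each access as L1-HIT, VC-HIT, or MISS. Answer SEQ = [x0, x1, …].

  [0] addr=0x336 blk=51 s=3: MISS | VC []
  [1] addr=0x1c3 blk=28 s=4: MISS | VC []
  [2] addr=0x337 blk=51 s=3: L1-HIT | VC []
  [3] addr=0xff blk=15 s=7: MISS | VC []
  [4] addr=0xf2 blk=15 s=7: L1-HIT | VC []
  [5] addr=0x387 blk=56 s=0: MISS | VC []
  [6] addr=0x236 blk=35 s=3: MISS | VC [51]
  [7] addr=0x1ce blk=28 s=4: L1-HIT | VC [51]
  [8] addr=0xf6 blk=15 s=7: L1-HIT | VC [51]
  [9] addr=0x175 blk=23 s=7: MISS | VC [51, 15]
  [10] addr=0xfe blk=15 s=7: VC-HIT | VC [51, 23]
  [11] addr=0xb2 blk=11 s=3: MISS | VC [51, 23, 35]
  [12] addr=0x133 blk=19 s=3: MISS | VC [51, 23, 35, 11]
  [13] addr=0xb3 blk=11 s=3: VC-HIT | VC [51, 23, 35, 19]

SEQ = [MISS, MISS, L1-HIT, MISS, L1-HIT, MISS, MISS, L1-HIT, L1-HIT, MISS, VC-HIT, MISS, MISS, VC-HIT]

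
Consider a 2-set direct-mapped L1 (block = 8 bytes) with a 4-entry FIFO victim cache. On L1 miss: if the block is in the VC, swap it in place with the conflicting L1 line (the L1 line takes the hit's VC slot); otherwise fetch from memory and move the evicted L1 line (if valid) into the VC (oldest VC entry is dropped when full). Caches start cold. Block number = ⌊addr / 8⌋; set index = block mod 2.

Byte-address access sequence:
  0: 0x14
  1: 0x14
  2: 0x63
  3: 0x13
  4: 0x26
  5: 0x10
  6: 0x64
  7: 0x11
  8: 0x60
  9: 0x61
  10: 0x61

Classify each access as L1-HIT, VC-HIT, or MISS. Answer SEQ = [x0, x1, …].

SEQ = [MISS, L1-HIT, MISS, VC-HIT, MISS, VC-HIT, VC-HIT, VC-HIT, VC-HIT, L1-HIT, L1-HIT]

0: 0x14 (blk 2, set 0) → MISS  vc=[]
1: 0x14 (blk 2, set 0) → L1-HIT  vc=[]
2: 0x63 (blk 12, set 0) → MISS  vc=[2]
3: 0x13 (blk 2, set 0) → VC-HIT  vc=[12]
4: 0x26 (blk 4, set 0) → MISS  vc=[12, 2]
5: 0x10 (blk 2, set 0) → VC-HIT  vc=[12, 4]
6: 0x64 (blk 12, set 0) → VC-HIT  vc=[2, 4]
7: 0x11 (blk 2, set 0) → VC-HIT  vc=[12, 4]
8: 0x60 (blk 12, set 0) → VC-HIT  vc=[2, 4]
9: 0x61 (blk 12, set 0) → L1-HIT  vc=[2, 4]
10: 0x61 (blk 12, set 0) → L1-HIT  vc=[2, 4]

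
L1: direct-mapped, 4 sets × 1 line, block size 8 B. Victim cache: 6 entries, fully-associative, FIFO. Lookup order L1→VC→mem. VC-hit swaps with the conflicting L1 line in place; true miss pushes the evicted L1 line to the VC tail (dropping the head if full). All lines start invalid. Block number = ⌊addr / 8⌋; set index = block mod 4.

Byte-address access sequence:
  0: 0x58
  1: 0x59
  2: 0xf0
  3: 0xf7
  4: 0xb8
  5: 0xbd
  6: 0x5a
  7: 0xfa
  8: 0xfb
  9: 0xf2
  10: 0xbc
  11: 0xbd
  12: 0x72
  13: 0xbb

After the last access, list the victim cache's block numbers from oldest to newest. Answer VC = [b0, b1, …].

  [0] addr=0x58 blk=11 s=3: MISS | VC []
  [1] addr=0x59 blk=11 s=3: L1-HIT | VC []
  [2] addr=0xf0 blk=30 s=2: MISS | VC []
  [3] addr=0xf7 blk=30 s=2: L1-HIT | VC []
  [4] addr=0xb8 blk=23 s=3: MISS | VC [11]
  [5] addr=0xbd blk=23 s=3: L1-HIT | VC [11]
  [6] addr=0x5a blk=11 s=3: VC-HIT | VC [23]
  [7] addr=0xfa blk=31 s=3: MISS | VC [23, 11]
  [8] addr=0xfb blk=31 s=3: L1-HIT | VC [23, 11]
  [9] addr=0xf2 blk=30 s=2: L1-HIT | VC [23, 11]
  [10] addr=0xbc blk=23 s=3: VC-HIT | VC [31, 11]
  [11] addr=0xbd blk=23 s=3: L1-HIT | VC [31, 11]
  [12] addr=0x72 blk=14 s=2: MISS | VC [31, 11, 30]
  [13] addr=0xbb blk=23 s=3: L1-HIT | VC [31, 11, 30]

VC = [31, 11, 30]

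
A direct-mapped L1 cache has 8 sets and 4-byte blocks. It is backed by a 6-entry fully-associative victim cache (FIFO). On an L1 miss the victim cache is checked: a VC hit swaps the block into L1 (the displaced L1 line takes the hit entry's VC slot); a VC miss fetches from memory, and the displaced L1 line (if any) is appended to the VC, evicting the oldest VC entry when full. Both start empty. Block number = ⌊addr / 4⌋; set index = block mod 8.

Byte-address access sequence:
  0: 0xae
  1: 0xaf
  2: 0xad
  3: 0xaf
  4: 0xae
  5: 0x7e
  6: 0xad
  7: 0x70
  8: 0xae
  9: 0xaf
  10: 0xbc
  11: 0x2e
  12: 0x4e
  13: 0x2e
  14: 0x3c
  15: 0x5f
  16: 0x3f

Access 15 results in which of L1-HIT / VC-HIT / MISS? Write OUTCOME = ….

0: 0xae (blk 43, set 3) → MISS  vc=[]
1: 0xaf (blk 43, set 3) → L1-HIT  vc=[]
2: 0xad (blk 43, set 3) → L1-HIT  vc=[]
3: 0xaf (blk 43, set 3) → L1-HIT  vc=[]
4: 0xae (blk 43, set 3) → L1-HIT  vc=[]
5: 0x7e (blk 31, set 7) → MISS  vc=[]
6: 0xad (blk 43, set 3) → L1-HIT  vc=[]
7: 0x70 (blk 28, set 4) → MISS  vc=[]
8: 0xae (blk 43, set 3) → L1-HIT  vc=[]
9: 0xaf (blk 43, set 3) → L1-HIT  vc=[]
10: 0xbc (blk 47, set 7) → MISS  vc=[31]
11: 0x2e (blk 11, set 3) → MISS  vc=[31, 43]
12: 0x4e (blk 19, set 3) → MISS  vc=[31, 43, 11]
13: 0x2e (blk 11, set 3) → VC-HIT  vc=[31, 43, 19]
14: 0x3c (blk 15, set 7) → MISS  vc=[31, 43, 19, 47]
15: 0x5f (blk 23, set 7) → MISS  vc=[31, 43, 19, 47, 15]
16: 0x3f (blk 15, set 7) → VC-HIT  vc=[31, 43, 19, 47, 23]

OUTCOME = MISS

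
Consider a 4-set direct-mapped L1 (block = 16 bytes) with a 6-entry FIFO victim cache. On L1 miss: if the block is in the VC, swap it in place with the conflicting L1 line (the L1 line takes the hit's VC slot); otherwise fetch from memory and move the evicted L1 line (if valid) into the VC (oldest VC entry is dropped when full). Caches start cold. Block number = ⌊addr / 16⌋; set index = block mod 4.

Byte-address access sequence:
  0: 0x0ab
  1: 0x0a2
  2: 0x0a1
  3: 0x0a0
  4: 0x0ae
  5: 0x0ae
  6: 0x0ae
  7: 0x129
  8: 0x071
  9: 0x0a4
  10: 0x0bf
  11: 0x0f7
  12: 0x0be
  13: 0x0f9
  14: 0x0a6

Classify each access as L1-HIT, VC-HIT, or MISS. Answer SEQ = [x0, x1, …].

SEQ = [MISS, L1-HIT, L1-HIT, L1-HIT, L1-HIT, L1-HIT, L1-HIT, MISS, MISS, VC-HIT, MISS, MISS, VC-HIT, VC-HIT, L1-HIT]

0: 0xab (blk 10, set 2) → MISS  vc=[]
1: 0xa2 (blk 10, set 2) → L1-HIT  vc=[]
2: 0xa1 (blk 10, set 2) → L1-HIT  vc=[]
3: 0xa0 (blk 10, set 2) → L1-HIT  vc=[]
4: 0xae (blk 10, set 2) → L1-HIT  vc=[]
5: 0xae (blk 10, set 2) → L1-HIT  vc=[]
6: 0xae (blk 10, set 2) → L1-HIT  vc=[]
7: 0x129 (blk 18, set 2) → MISS  vc=[10]
8: 0x71 (blk 7, set 3) → MISS  vc=[10]
9: 0xa4 (blk 10, set 2) → VC-HIT  vc=[18]
10: 0xbf (blk 11, set 3) → MISS  vc=[18, 7]
11: 0xf7 (blk 15, set 3) → MISS  vc=[18, 7, 11]
12: 0xbe (blk 11, set 3) → VC-HIT  vc=[18, 7, 15]
13: 0xf9 (blk 15, set 3) → VC-HIT  vc=[18, 7, 11]
14: 0xa6 (blk 10, set 2) → L1-HIT  vc=[18, 7, 11]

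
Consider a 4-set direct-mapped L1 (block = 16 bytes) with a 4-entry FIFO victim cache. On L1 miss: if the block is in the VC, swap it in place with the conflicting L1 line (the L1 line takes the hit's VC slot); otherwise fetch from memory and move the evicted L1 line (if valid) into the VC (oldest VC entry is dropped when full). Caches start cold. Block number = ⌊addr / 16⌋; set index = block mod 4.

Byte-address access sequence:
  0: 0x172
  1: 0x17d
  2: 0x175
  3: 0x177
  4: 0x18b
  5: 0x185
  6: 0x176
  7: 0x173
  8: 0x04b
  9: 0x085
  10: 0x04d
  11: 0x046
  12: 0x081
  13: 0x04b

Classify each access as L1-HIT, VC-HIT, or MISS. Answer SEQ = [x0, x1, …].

SEQ = [MISS, L1-HIT, L1-HIT, L1-HIT, MISS, L1-HIT, L1-HIT, L1-HIT, MISS, MISS, VC-HIT, L1-HIT, VC-HIT, VC-HIT]

  [0] addr=0x172 blk=23 s=3: MISS | VC []
  [1] addr=0x17d blk=23 s=3: L1-HIT | VC []
  [2] addr=0x175 blk=23 s=3: L1-HIT | VC []
  [3] addr=0x177 blk=23 s=3: L1-HIT | VC []
  [4] addr=0x18b blk=24 s=0: MISS | VC []
  [5] addr=0x185 blk=24 s=0: L1-HIT | VC []
  [6] addr=0x176 blk=23 s=3: L1-HIT | VC []
  [7] addr=0x173 blk=23 s=3: L1-HIT | VC []
  [8] addr=0x4b blk=4 s=0: MISS | VC [24]
  [9] addr=0x85 blk=8 s=0: MISS | VC [24, 4]
  [10] addr=0x4d blk=4 s=0: VC-HIT | VC [24, 8]
  [11] addr=0x46 blk=4 s=0: L1-HIT | VC [24, 8]
  [12] addr=0x81 blk=8 s=0: VC-HIT | VC [24, 4]
  [13] addr=0x4b blk=4 s=0: VC-HIT | VC [24, 8]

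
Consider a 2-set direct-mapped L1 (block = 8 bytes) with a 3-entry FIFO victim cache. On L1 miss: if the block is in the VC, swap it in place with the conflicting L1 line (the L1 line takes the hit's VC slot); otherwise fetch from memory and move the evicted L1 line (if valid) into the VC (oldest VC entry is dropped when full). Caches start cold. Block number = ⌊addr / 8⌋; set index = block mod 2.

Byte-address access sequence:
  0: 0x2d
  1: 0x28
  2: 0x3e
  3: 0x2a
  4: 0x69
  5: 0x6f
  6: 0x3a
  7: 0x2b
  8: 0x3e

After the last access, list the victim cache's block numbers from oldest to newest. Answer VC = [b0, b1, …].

VC = [13, 5]

#0 0x2d→b5/s1 MISS; vc=[]
#1 0x28→b5/s1 L1-HIT; vc=[]
#2 0x3e→b7/s1 MISS; vc=[5]
#3 0x2a→b5/s1 VC-HIT; vc=[7]
#4 0x69→b13/s1 MISS; vc=[7,5]
#5 0x6f→b13/s1 L1-HIT; vc=[7,5]
#6 0x3a→b7/s1 VC-HIT; vc=[13,5]
#7 0x2b→b5/s1 VC-HIT; vc=[13,7]
#8 0x3e→b7/s1 VC-HIT; vc=[13,5]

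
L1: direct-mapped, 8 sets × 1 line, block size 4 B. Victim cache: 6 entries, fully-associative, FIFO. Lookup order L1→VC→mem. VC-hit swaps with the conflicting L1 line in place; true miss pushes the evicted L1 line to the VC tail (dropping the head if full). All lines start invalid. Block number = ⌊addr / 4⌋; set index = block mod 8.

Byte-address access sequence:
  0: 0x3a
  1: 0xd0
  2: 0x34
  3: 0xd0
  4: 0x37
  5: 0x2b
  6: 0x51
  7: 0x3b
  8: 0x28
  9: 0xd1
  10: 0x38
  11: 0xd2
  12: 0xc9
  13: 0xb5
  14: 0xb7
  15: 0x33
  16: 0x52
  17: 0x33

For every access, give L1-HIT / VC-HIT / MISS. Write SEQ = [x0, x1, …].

SEQ = [MISS, MISS, MISS, L1-HIT, L1-HIT, MISS, MISS, L1-HIT, L1-HIT, VC-HIT, L1-HIT, L1-HIT, MISS, MISS, L1-HIT, MISS, VC-HIT, VC-HIT]

#0 0x3a→b14/s6 MISS; vc=[]
#1 0xd0→b52/s4 MISS; vc=[]
#2 0x34→b13/s5 MISS; vc=[]
#3 0xd0→b52/s4 L1-HIT; vc=[]
#4 0x37→b13/s5 L1-HIT; vc=[]
#5 0x2b→b10/s2 MISS; vc=[]
#6 0x51→b20/s4 MISS; vc=[52]
#7 0x3b→b14/s6 L1-HIT; vc=[52]
#8 0x28→b10/s2 L1-HIT; vc=[52]
#9 0xd1→b52/s4 VC-HIT; vc=[20]
#10 0x38→b14/s6 L1-HIT; vc=[20]
#11 0xd2→b52/s4 L1-HIT; vc=[20]
#12 0xc9→b50/s2 MISS; vc=[20,10]
#13 0xb5→b45/s5 MISS; vc=[20,10,13]
#14 0xb7→b45/s5 L1-HIT; vc=[20,10,13]
#15 0x33→b12/s4 MISS; vc=[20,10,13,52]
#16 0x52→b20/s4 VC-HIT; vc=[12,10,13,52]
#17 0x33→b12/s4 VC-HIT; vc=[20,10,13,52]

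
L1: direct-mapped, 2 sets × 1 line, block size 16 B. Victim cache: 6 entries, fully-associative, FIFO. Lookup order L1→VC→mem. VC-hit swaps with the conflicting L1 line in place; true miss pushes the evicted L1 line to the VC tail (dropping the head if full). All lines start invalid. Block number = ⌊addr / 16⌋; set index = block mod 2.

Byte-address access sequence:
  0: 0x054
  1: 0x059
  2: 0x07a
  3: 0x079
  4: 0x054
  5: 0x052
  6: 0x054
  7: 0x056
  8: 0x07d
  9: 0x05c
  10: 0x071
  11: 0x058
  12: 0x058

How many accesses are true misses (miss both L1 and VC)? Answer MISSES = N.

MISSES = 2

#0 0x54→b5/s1 MISS; vc=[]
#1 0x59→b5/s1 L1-HIT; vc=[]
#2 0x7a→b7/s1 MISS; vc=[5]
#3 0x79→b7/s1 L1-HIT; vc=[5]
#4 0x54→b5/s1 VC-HIT; vc=[7]
#5 0x52→b5/s1 L1-HIT; vc=[7]
#6 0x54→b5/s1 L1-HIT; vc=[7]
#7 0x56→b5/s1 L1-HIT; vc=[7]
#8 0x7d→b7/s1 VC-HIT; vc=[5]
#9 0x5c→b5/s1 VC-HIT; vc=[7]
#10 0x71→b7/s1 VC-HIT; vc=[5]
#11 0x58→b5/s1 VC-HIT; vc=[7]
#12 0x58→b5/s1 L1-HIT; vc=[7]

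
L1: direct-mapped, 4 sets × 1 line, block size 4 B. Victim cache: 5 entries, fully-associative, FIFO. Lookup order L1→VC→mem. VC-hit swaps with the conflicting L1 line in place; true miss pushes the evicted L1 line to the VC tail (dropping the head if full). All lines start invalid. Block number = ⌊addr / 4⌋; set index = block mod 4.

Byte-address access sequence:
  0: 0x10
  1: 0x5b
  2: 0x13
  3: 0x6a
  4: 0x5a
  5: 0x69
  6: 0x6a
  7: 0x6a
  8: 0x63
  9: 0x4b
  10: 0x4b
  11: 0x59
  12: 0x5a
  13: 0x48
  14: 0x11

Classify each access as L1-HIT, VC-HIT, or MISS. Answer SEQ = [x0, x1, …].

#0 0x10→b4/s0 MISS; vc=[]
#1 0x5b→b22/s2 MISS; vc=[]
#2 0x13→b4/s0 L1-HIT; vc=[]
#3 0x6a→b26/s2 MISS; vc=[22]
#4 0x5a→b22/s2 VC-HIT; vc=[26]
#5 0x69→b26/s2 VC-HIT; vc=[22]
#6 0x6a→b26/s2 L1-HIT; vc=[22]
#7 0x6a→b26/s2 L1-HIT; vc=[22]
#8 0x63→b24/s0 MISS; vc=[22,4]
#9 0x4b→b18/s2 MISS; vc=[22,4,26]
#10 0x4b→b18/s2 L1-HIT; vc=[22,4,26]
#11 0x59→b22/s2 VC-HIT; vc=[18,4,26]
#12 0x5a→b22/s2 L1-HIT; vc=[18,4,26]
#13 0x48→b18/s2 VC-HIT; vc=[22,4,26]
#14 0x11→b4/s0 VC-HIT; vc=[22,24,26]

SEQ = [MISS, MISS, L1-HIT, MISS, VC-HIT, VC-HIT, L1-HIT, L1-HIT, MISS, MISS, L1-HIT, VC-HIT, L1-HIT, VC-HIT, VC-HIT]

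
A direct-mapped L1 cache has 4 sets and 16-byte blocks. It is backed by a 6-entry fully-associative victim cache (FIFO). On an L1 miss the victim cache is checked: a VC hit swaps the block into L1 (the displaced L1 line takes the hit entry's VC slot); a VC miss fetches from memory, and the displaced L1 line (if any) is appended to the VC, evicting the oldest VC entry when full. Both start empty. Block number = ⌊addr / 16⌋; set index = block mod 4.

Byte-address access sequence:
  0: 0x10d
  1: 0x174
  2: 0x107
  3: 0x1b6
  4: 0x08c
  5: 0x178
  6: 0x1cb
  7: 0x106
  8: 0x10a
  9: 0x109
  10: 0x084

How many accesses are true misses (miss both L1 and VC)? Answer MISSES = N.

#0 0x10d→b16/s0 MISS; vc=[]
#1 0x174→b23/s3 MISS; vc=[]
#2 0x107→b16/s0 L1-HIT; vc=[]
#3 0x1b6→b27/s3 MISS; vc=[23]
#4 0x8c→b8/s0 MISS; vc=[23,16]
#5 0x178→b23/s3 VC-HIT; vc=[27,16]
#6 0x1cb→b28/s0 MISS; vc=[27,16,8]
#7 0x106→b16/s0 VC-HIT; vc=[27,28,8]
#8 0x10a→b16/s0 L1-HIT; vc=[27,28,8]
#9 0x109→b16/s0 L1-HIT; vc=[27,28,8]
#10 0x84→b8/s0 VC-HIT; vc=[27,28,16]

MISSES = 5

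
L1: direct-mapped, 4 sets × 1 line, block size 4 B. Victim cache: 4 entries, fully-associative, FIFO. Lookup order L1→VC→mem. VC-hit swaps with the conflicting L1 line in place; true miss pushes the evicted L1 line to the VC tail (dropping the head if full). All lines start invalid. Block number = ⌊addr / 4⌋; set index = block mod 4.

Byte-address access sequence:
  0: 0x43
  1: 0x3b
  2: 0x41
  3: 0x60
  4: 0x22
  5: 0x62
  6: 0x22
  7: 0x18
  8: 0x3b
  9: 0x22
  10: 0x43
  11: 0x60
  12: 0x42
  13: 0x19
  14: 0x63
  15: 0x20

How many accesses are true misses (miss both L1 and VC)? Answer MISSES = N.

MISSES = 5

#0 0x43→b16/s0 MISS; vc=[]
#1 0x3b→b14/s2 MISS; vc=[]
#2 0x41→b16/s0 L1-HIT; vc=[]
#3 0x60→b24/s0 MISS; vc=[16]
#4 0x22→b8/s0 MISS; vc=[16,24]
#5 0x62→b24/s0 VC-HIT; vc=[16,8]
#6 0x22→b8/s0 VC-HIT; vc=[16,24]
#7 0x18→b6/s2 MISS; vc=[16,24,14]
#8 0x3b→b14/s2 VC-HIT; vc=[16,24,6]
#9 0x22→b8/s0 L1-HIT; vc=[16,24,6]
#10 0x43→b16/s0 VC-HIT; vc=[8,24,6]
#11 0x60→b24/s0 VC-HIT; vc=[8,16,6]
#12 0x42→b16/s0 VC-HIT; vc=[8,24,6]
#13 0x19→b6/s2 VC-HIT; vc=[8,24,14]
#14 0x63→b24/s0 VC-HIT; vc=[8,16,14]
#15 0x20→b8/s0 VC-HIT; vc=[24,16,14]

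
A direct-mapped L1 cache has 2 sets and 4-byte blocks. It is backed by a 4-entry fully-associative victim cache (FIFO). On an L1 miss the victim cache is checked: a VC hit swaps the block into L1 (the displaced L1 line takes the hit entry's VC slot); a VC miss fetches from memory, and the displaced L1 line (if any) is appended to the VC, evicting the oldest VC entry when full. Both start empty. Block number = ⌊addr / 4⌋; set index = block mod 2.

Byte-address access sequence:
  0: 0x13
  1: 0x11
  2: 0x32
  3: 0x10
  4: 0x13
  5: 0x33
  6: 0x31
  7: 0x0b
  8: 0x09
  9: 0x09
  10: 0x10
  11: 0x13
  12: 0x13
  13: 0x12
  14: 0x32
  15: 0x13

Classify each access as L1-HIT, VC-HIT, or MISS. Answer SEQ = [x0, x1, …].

  [0] addr=0x13 blk=4 s=0: MISS | VC []
  [1] addr=0x11 blk=4 s=0: L1-HIT | VC []
  [2] addr=0x32 blk=12 s=0: MISS | VC [4]
  [3] addr=0x10 blk=4 s=0: VC-HIT | VC [12]
  [4] addr=0x13 blk=4 s=0: L1-HIT | VC [12]
  [5] addr=0x33 blk=12 s=0: VC-HIT | VC [4]
  [6] addr=0x31 blk=12 s=0: L1-HIT | VC [4]
  [7] addr=0xb blk=2 s=0: MISS | VC [4, 12]
  [8] addr=0x9 blk=2 s=0: L1-HIT | VC [4, 12]
  [9] addr=0x9 blk=2 s=0: L1-HIT | VC [4, 12]
  [10] addr=0x10 blk=4 s=0: VC-HIT | VC [2, 12]
  [11] addr=0x13 blk=4 s=0: L1-HIT | VC [2, 12]
  [12] addr=0x13 blk=4 s=0: L1-HIT | VC [2, 12]
  [13] addr=0x12 blk=4 s=0: L1-HIT | VC [2, 12]
  [14] addr=0x32 blk=12 s=0: VC-HIT | VC [2, 4]
  [15] addr=0x13 blk=4 s=0: VC-HIT | VC [2, 12]

SEQ = [MISS, L1-HIT, MISS, VC-HIT, L1-HIT, VC-HIT, L1-HIT, MISS, L1-HIT, L1-HIT, VC-HIT, L1-HIT, L1-HIT, L1-HIT, VC-HIT, VC-HIT]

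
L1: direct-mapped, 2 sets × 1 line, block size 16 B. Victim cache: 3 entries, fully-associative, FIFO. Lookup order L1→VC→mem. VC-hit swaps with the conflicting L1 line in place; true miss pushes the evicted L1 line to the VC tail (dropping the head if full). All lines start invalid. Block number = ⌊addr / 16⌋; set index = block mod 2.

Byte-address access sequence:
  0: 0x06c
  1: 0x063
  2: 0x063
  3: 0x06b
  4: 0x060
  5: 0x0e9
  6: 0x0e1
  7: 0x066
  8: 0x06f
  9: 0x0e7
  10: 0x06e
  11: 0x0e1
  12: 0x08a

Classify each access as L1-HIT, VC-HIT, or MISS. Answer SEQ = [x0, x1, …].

SEQ = [MISS, L1-HIT, L1-HIT, L1-HIT, L1-HIT, MISS, L1-HIT, VC-HIT, L1-HIT, VC-HIT, VC-HIT, VC-HIT, MISS]

0: 0x6c (blk 6, set 0) → MISS  vc=[]
1: 0x63 (blk 6, set 0) → L1-HIT  vc=[]
2: 0x63 (blk 6, set 0) → L1-HIT  vc=[]
3: 0x6b (blk 6, set 0) → L1-HIT  vc=[]
4: 0x60 (blk 6, set 0) → L1-HIT  vc=[]
5: 0xe9 (blk 14, set 0) → MISS  vc=[6]
6: 0xe1 (blk 14, set 0) → L1-HIT  vc=[6]
7: 0x66 (blk 6, set 0) → VC-HIT  vc=[14]
8: 0x6f (blk 6, set 0) → L1-HIT  vc=[14]
9: 0xe7 (blk 14, set 0) → VC-HIT  vc=[6]
10: 0x6e (blk 6, set 0) → VC-HIT  vc=[14]
11: 0xe1 (blk 14, set 0) → VC-HIT  vc=[6]
12: 0x8a (blk 8, set 0) → MISS  vc=[6, 14]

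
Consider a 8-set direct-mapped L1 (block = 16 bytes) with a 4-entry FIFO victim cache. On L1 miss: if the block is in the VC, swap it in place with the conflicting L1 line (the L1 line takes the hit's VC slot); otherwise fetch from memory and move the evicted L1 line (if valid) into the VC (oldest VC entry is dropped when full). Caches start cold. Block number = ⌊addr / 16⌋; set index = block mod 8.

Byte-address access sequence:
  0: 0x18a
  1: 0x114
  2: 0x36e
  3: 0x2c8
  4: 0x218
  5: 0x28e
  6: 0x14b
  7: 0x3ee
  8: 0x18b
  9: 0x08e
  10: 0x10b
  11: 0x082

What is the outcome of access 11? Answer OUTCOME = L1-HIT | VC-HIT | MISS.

  [0] addr=0x18a blk=24 s=0: MISS | VC []
  [1] addr=0x114 blk=17 s=1: MISS | VC []
  [2] addr=0x36e blk=54 s=6: MISS | VC []
  [3] addr=0x2c8 blk=44 s=4: MISS | VC []
  [4] addr=0x218 blk=33 s=1: MISS | VC [17]
  [5] addr=0x28e blk=40 s=0: MISS | VC [17, 24]
  [6] addr=0x14b blk=20 s=4: MISS | VC [17, 24, 44]
  [7] addr=0x3ee blk=62 s=6: MISS | VC [17, 24, 44, 54]
  [8] addr=0x18b blk=24 s=0: VC-HIT | VC [17, 40, 44, 54]
  [9] addr=0x8e blk=8 s=0: MISS | VC [40, 44, 54, 24]
  [10] addr=0x10b blk=16 s=0: MISS | VC [44, 54, 24, 8]
  [11] addr=0x82 blk=8 s=0: VC-HIT | VC [44, 54, 24, 16]

OUTCOME = VC-HIT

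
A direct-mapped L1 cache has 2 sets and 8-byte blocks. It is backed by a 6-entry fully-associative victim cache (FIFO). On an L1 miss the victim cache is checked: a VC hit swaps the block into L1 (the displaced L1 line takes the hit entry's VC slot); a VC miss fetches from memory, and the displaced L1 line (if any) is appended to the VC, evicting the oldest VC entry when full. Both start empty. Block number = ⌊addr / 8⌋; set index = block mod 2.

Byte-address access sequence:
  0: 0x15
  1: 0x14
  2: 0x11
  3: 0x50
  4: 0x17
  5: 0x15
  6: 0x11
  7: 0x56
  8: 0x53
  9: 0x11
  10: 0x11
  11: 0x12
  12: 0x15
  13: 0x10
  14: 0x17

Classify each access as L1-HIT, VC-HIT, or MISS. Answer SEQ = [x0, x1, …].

SEQ = [MISS, L1-HIT, L1-HIT, MISS, VC-HIT, L1-HIT, L1-HIT, VC-HIT, L1-HIT, VC-HIT, L1-HIT, L1-HIT, L1-HIT, L1-HIT, L1-HIT]

  [0] addr=0x15 blk=2 s=0: MISS | VC []
  [1] addr=0x14 blk=2 s=0: L1-HIT | VC []
  [2] addr=0x11 blk=2 s=0: L1-HIT | VC []
  [3] addr=0x50 blk=10 s=0: MISS | VC [2]
  [4] addr=0x17 blk=2 s=0: VC-HIT | VC [10]
  [5] addr=0x15 blk=2 s=0: L1-HIT | VC [10]
  [6] addr=0x11 blk=2 s=0: L1-HIT | VC [10]
  [7] addr=0x56 blk=10 s=0: VC-HIT | VC [2]
  [8] addr=0x53 blk=10 s=0: L1-HIT | VC [2]
  [9] addr=0x11 blk=2 s=0: VC-HIT | VC [10]
  [10] addr=0x11 blk=2 s=0: L1-HIT | VC [10]
  [11] addr=0x12 blk=2 s=0: L1-HIT | VC [10]
  [12] addr=0x15 blk=2 s=0: L1-HIT | VC [10]
  [13] addr=0x10 blk=2 s=0: L1-HIT | VC [10]
  [14] addr=0x17 blk=2 s=0: L1-HIT | VC [10]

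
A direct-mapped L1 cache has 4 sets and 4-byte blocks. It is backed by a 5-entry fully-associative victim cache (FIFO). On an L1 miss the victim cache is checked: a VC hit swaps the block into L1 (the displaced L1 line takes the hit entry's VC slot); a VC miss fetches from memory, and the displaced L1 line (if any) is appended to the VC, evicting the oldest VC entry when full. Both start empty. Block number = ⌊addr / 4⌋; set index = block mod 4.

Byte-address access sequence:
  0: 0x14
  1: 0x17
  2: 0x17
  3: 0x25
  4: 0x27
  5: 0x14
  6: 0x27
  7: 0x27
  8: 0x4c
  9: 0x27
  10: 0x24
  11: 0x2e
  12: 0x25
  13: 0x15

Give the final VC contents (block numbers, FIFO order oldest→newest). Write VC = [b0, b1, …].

VC = [9, 19]

0: 0x14 (blk 5, set 1) → MISS  vc=[]
1: 0x17 (blk 5, set 1) → L1-HIT  vc=[]
2: 0x17 (blk 5, set 1) → L1-HIT  vc=[]
3: 0x25 (blk 9, set 1) → MISS  vc=[5]
4: 0x27 (blk 9, set 1) → L1-HIT  vc=[5]
5: 0x14 (blk 5, set 1) → VC-HIT  vc=[9]
6: 0x27 (blk 9, set 1) → VC-HIT  vc=[5]
7: 0x27 (blk 9, set 1) → L1-HIT  vc=[5]
8: 0x4c (blk 19, set 3) → MISS  vc=[5]
9: 0x27 (blk 9, set 1) → L1-HIT  vc=[5]
10: 0x24 (blk 9, set 1) → L1-HIT  vc=[5]
11: 0x2e (blk 11, set 3) → MISS  vc=[5, 19]
12: 0x25 (blk 9, set 1) → L1-HIT  vc=[5, 19]
13: 0x15 (blk 5, set 1) → VC-HIT  vc=[9, 19]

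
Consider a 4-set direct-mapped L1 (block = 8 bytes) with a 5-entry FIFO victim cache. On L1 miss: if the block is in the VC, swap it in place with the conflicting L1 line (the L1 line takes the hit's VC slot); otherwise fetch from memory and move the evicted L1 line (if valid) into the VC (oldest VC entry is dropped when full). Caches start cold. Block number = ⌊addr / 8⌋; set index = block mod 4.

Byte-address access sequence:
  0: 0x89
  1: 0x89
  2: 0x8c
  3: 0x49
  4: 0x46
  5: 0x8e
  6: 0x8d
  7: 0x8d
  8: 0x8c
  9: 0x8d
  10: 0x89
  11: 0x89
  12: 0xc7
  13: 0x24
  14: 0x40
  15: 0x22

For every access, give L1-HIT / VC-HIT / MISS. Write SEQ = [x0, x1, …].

SEQ = [MISS, L1-HIT, L1-HIT, MISS, MISS, VC-HIT, L1-HIT, L1-HIT, L1-HIT, L1-HIT, L1-HIT, L1-HIT, MISS, MISS, VC-HIT, VC-HIT]

  [0] addr=0x89 blk=17 s=1: MISS | VC []
  [1] addr=0x89 blk=17 s=1: L1-HIT | VC []
  [2] addr=0x8c blk=17 s=1: L1-HIT | VC []
  [3] addr=0x49 blk=9 s=1: MISS | VC [17]
  [4] addr=0x46 blk=8 s=0: MISS | VC [17]
  [5] addr=0x8e blk=17 s=1: VC-HIT | VC [9]
  [6] addr=0x8d blk=17 s=1: L1-HIT | VC [9]
  [7] addr=0x8d blk=17 s=1: L1-HIT | VC [9]
  [8] addr=0x8c blk=17 s=1: L1-HIT | VC [9]
  [9] addr=0x8d blk=17 s=1: L1-HIT | VC [9]
  [10] addr=0x89 blk=17 s=1: L1-HIT | VC [9]
  [11] addr=0x89 blk=17 s=1: L1-HIT | VC [9]
  [12] addr=0xc7 blk=24 s=0: MISS | VC [9, 8]
  [13] addr=0x24 blk=4 s=0: MISS | VC [9, 8, 24]
  [14] addr=0x40 blk=8 s=0: VC-HIT | VC [9, 4, 24]
  [15] addr=0x22 blk=4 s=0: VC-HIT | VC [9, 8, 24]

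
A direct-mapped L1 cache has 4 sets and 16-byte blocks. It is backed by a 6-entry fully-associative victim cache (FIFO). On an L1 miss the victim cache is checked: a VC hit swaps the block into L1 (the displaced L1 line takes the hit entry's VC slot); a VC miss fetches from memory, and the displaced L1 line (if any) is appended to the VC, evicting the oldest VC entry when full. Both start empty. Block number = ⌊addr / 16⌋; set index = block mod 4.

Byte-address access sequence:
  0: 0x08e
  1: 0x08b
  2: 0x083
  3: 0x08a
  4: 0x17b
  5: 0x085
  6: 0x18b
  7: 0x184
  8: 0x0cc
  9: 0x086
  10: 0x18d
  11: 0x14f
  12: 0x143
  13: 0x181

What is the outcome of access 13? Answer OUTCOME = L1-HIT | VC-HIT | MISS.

OUTCOME = VC-HIT

0: 0x8e (blk 8, set 0) → MISS  vc=[]
1: 0x8b (blk 8, set 0) → L1-HIT  vc=[]
2: 0x83 (blk 8, set 0) → L1-HIT  vc=[]
3: 0x8a (blk 8, set 0) → L1-HIT  vc=[]
4: 0x17b (blk 23, set 3) → MISS  vc=[]
5: 0x85 (blk 8, set 0) → L1-HIT  vc=[]
6: 0x18b (blk 24, set 0) → MISS  vc=[8]
7: 0x184 (blk 24, set 0) → L1-HIT  vc=[8]
8: 0xcc (blk 12, set 0) → MISS  vc=[8, 24]
9: 0x86 (blk 8, set 0) → VC-HIT  vc=[12, 24]
10: 0x18d (blk 24, set 0) → VC-HIT  vc=[12, 8]
11: 0x14f (blk 20, set 0) → MISS  vc=[12, 8, 24]
12: 0x143 (blk 20, set 0) → L1-HIT  vc=[12, 8, 24]
13: 0x181 (blk 24, set 0) → VC-HIT  vc=[12, 8, 20]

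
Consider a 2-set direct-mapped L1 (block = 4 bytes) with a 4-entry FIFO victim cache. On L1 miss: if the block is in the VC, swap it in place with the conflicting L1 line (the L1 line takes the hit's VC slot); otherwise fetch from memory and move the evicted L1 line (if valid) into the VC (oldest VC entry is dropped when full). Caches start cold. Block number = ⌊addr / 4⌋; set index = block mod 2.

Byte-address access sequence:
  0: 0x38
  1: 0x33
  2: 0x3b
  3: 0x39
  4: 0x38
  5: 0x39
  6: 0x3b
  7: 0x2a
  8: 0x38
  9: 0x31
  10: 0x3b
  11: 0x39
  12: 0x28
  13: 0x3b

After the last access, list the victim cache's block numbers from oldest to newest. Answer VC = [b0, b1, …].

VC = [12, 10]

#0 0x38→b14/s0 MISS; vc=[]
#1 0x33→b12/s0 MISS; vc=[14]
#2 0x3b→b14/s0 VC-HIT; vc=[12]
#3 0x39→b14/s0 L1-HIT; vc=[12]
#4 0x38→b14/s0 L1-HIT; vc=[12]
#5 0x39→b14/s0 L1-HIT; vc=[12]
#6 0x3b→b14/s0 L1-HIT; vc=[12]
#7 0x2a→b10/s0 MISS; vc=[12,14]
#8 0x38→b14/s0 VC-HIT; vc=[12,10]
#9 0x31→b12/s0 VC-HIT; vc=[14,10]
#10 0x3b→b14/s0 VC-HIT; vc=[12,10]
#11 0x39→b14/s0 L1-HIT; vc=[12,10]
#12 0x28→b10/s0 VC-HIT; vc=[12,14]
#13 0x3b→b14/s0 VC-HIT; vc=[12,10]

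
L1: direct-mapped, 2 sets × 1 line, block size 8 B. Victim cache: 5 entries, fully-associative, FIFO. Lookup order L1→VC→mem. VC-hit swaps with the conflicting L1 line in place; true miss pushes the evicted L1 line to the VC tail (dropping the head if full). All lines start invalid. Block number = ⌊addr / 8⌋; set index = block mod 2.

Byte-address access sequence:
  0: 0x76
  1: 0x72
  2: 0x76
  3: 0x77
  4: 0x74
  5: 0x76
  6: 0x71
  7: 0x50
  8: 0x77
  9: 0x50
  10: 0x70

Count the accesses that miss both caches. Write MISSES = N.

MISSES = 2

0: 0x76 (blk 14, set 0) → MISS  vc=[]
1: 0x72 (blk 14, set 0) → L1-HIT  vc=[]
2: 0x76 (blk 14, set 0) → L1-HIT  vc=[]
3: 0x77 (blk 14, set 0) → L1-HIT  vc=[]
4: 0x74 (blk 14, set 0) → L1-HIT  vc=[]
5: 0x76 (blk 14, set 0) → L1-HIT  vc=[]
6: 0x71 (blk 14, set 0) → L1-HIT  vc=[]
7: 0x50 (blk 10, set 0) → MISS  vc=[14]
8: 0x77 (blk 14, set 0) → VC-HIT  vc=[10]
9: 0x50 (blk 10, set 0) → VC-HIT  vc=[14]
10: 0x70 (blk 14, set 0) → VC-HIT  vc=[10]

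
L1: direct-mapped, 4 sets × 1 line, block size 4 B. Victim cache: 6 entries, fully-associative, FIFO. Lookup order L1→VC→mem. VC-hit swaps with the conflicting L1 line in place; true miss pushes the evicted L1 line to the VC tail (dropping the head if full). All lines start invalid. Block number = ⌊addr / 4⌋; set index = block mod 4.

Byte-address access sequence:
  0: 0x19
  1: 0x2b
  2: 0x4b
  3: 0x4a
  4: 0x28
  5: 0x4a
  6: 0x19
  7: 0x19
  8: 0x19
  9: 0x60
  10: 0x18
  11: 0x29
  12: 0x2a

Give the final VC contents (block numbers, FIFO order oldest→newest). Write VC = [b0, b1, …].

VC = [18, 6]

0: 0x19 (blk 6, set 2) → MISS  vc=[]
1: 0x2b (blk 10, set 2) → MISS  vc=[6]
2: 0x4b (blk 18, set 2) → MISS  vc=[6, 10]
3: 0x4a (blk 18, set 2) → L1-HIT  vc=[6, 10]
4: 0x28 (blk 10, set 2) → VC-HIT  vc=[6, 18]
5: 0x4a (blk 18, set 2) → VC-HIT  vc=[6, 10]
6: 0x19 (blk 6, set 2) → VC-HIT  vc=[18, 10]
7: 0x19 (blk 6, set 2) → L1-HIT  vc=[18, 10]
8: 0x19 (blk 6, set 2) → L1-HIT  vc=[18, 10]
9: 0x60 (blk 24, set 0) → MISS  vc=[18, 10]
10: 0x18 (blk 6, set 2) → L1-HIT  vc=[18, 10]
11: 0x29 (blk 10, set 2) → VC-HIT  vc=[18, 6]
12: 0x2a (blk 10, set 2) → L1-HIT  vc=[18, 6]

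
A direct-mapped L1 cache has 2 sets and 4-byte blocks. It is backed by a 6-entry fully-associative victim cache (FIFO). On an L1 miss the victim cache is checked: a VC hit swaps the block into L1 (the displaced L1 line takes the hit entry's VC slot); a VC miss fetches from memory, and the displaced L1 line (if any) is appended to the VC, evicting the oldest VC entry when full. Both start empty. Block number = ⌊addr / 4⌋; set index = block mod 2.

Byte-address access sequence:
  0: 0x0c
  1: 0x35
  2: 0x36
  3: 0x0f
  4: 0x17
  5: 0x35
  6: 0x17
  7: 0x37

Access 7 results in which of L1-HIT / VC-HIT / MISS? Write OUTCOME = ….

OUTCOME = VC-HIT

0: 0xc (blk 3, set 1) → MISS  vc=[]
1: 0x35 (blk 13, set 1) → MISS  vc=[3]
2: 0x36 (blk 13, set 1) → L1-HIT  vc=[3]
3: 0xf (blk 3, set 1) → VC-HIT  vc=[13]
4: 0x17 (blk 5, set 1) → MISS  vc=[13, 3]
5: 0x35 (blk 13, set 1) → VC-HIT  vc=[5, 3]
6: 0x17 (blk 5, set 1) → VC-HIT  vc=[13, 3]
7: 0x37 (blk 13, set 1) → VC-HIT  vc=[5, 3]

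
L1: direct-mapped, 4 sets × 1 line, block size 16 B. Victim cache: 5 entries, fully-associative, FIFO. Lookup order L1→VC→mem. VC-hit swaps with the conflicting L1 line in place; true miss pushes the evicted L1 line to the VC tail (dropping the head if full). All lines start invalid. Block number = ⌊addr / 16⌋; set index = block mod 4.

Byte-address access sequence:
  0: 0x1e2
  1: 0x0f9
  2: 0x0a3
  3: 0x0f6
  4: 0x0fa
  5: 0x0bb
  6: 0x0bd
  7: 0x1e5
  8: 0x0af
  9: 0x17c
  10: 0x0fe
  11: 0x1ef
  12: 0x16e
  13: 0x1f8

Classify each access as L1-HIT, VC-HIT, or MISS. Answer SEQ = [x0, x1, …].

  [0] addr=0x1e2 blk=30 s=2: MISS | VC []
  [1] addr=0xf9 blk=15 s=3: MISS | VC []
  [2] addr=0xa3 blk=10 s=2: MISS | VC [30]
  [3] addr=0xf6 blk=15 s=3: L1-HIT | VC [30]
  [4] addr=0xfa blk=15 s=3: L1-HIT | VC [30]
  [5] addr=0xbb blk=11 s=3: MISS | VC [30, 15]
  [6] addr=0xbd blk=11 s=3: L1-HIT | VC [30, 15]
  [7] addr=0x1e5 blk=30 s=2: VC-HIT | VC [10, 15]
  [8] addr=0xaf blk=10 s=2: VC-HIT | VC [30, 15]
  [9] addr=0x17c blk=23 s=3: MISS | VC [30, 15, 11]
  [10] addr=0xfe blk=15 s=3: VC-HIT | VC [30, 23, 11]
  [11] addr=0x1ef blk=30 s=2: VC-HIT | VC [10, 23, 11]
  [12] addr=0x16e blk=22 s=2: MISS | VC [10, 23, 11, 30]
  [13] addr=0x1f8 blk=31 s=3: MISS | VC [10, 23, 11, 30, 15]

SEQ = [MISS, MISS, MISS, L1-HIT, L1-HIT, MISS, L1-HIT, VC-HIT, VC-HIT, MISS, VC-HIT, VC-HIT, MISS, MISS]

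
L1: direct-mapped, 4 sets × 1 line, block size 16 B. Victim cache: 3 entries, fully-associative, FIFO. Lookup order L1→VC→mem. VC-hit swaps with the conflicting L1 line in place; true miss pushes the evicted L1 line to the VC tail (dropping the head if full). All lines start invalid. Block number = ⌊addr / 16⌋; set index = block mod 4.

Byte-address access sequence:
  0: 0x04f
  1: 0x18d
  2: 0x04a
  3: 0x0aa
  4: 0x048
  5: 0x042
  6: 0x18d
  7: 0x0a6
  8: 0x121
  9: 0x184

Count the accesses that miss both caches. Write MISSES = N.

MISSES = 4

#0 0x4f→b4/s0 MISS; vc=[]
#1 0x18d→b24/s0 MISS; vc=[4]
#2 0x4a→b4/s0 VC-HIT; vc=[24]
#3 0xaa→b10/s2 MISS; vc=[24]
#4 0x48→b4/s0 L1-HIT; vc=[24]
#5 0x42→b4/s0 L1-HIT; vc=[24]
#6 0x18d→b24/s0 VC-HIT; vc=[4]
#7 0xa6→b10/s2 L1-HIT; vc=[4]
#8 0x121→b18/s2 MISS; vc=[4,10]
#9 0x184→b24/s0 L1-HIT; vc=[4,10]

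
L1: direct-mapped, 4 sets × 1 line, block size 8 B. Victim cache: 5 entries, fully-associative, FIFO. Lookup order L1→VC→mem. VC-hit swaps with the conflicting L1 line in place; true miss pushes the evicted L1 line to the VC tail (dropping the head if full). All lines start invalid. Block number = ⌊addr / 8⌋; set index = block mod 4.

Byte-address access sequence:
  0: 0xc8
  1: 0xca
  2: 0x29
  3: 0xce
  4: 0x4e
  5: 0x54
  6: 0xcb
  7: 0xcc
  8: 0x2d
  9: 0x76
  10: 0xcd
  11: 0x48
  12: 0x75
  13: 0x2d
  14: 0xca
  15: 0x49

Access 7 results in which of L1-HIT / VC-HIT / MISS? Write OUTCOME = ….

OUTCOME = L1-HIT

#0 0xc8→b25/s1 MISS; vc=[]
#1 0xca→b25/s1 L1-HIT; vc=[]
#2 0x29→b5/s1 MISS; vc=[25]
#3 0xce→b25/s1 VC-HIT; vc=[5]
#4 0x4e→b9/s1 MISS; vc=[5,25]
#5 0x54→b10/s2 MISS; vc=[5,25]
#6 0xcb→b25/s1 VC-HIT; vc=[5,9]
#7 0xcc→b25/s1 L1-HIT; vc=[5,9]
#8 0x2d→b5/s1 VC-HIT; vc=[25,9]
#9 0x76→b14/s2 MISS; vc=[25,9,10]
#10 0xcd→b25/s1 VC-HIT; vc=[5,9,10]
#11 0x48→b9/s1 VC-HIT; vc=[5,25,10]
#12 0x75→b14/s2 L1-HIT; vc=[5,25,10]
#13 0x2d→b5/s1 VC-HIT; vc=[9,25,10]
#14 0xca→b25/s1 VC-HIT; vc=[9,5,10]
#15 0x49→b9/s1 VC-HIT; vc=[25,5,10]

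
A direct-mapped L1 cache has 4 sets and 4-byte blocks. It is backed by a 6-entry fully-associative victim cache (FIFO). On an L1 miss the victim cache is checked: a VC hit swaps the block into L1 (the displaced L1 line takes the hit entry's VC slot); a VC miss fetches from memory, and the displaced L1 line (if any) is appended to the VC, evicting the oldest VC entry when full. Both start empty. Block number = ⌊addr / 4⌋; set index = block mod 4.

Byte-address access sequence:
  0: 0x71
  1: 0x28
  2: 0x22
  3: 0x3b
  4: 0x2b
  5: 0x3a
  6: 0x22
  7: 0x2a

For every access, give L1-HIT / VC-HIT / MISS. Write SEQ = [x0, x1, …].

0: 0x71 (blk 28, set 0) → MISS  vc=[]
1: 0x28 (blk 10, set 2) → MISS  vc=[]
2: 0x22 (blk 8, set 0) → MISS  vc=[28]
3: 0x3b (blk 14, set 2) → MISS  vc=[28, 10]
4: 0x2b (blk 10, set 2) → VC-HIT  vc=[28, 14]
5: 0x3a (blk 14, set 2) → VC-HIT  vc=[28, 10]
6: 0x22 (blk 8, set 0) → L1-HIT  vc=[28, 10]
7: 0x2a (blk 10, set 2) → VC-HIT  vc=[28, 14]

SEQ = [MISS, MISS, MISS, MISS, VC-HIT, VC-HIT, L1-HIT, VC-HIT]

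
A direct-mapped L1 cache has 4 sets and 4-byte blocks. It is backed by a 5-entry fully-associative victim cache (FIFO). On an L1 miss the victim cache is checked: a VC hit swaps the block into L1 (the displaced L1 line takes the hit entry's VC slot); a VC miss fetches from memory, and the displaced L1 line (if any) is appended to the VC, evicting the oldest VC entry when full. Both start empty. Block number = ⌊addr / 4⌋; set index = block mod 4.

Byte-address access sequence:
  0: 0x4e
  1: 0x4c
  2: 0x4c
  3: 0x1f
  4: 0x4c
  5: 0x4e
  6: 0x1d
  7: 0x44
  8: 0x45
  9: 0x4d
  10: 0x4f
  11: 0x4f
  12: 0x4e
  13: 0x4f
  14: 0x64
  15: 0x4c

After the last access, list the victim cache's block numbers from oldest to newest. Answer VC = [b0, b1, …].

0: 0x4e (blk 19, set 3) → MISS  vc=[]
1: 0x4c (blk 19, set 3) → L1-HIT  vc=[]
2: 0x4c (blk 19, set 3) → L1-HIT  vc=[]
3: 0x1f (blk 7, set 3) → MISS  vc=[19]
4: 0x4c (blk 19, set 3) → VC-HIT  vc=[7]
5: 0x4e (blk 19, set 3) → L1-HIT  vc=[7]
6: 0x1d (blk 7, set 3) → VC-HIT  vc=[19]
7: 0x44 (blk 17, set 1) → MISS  vc=[19]
8: 0x45 (blk 17, set 1) → L1-HIT  vc=[19]
9: 0x4d (blk 19, set 3) → VC-HIT  vc=[7]
10: 0x4f (blk 19, set 3) → L1-HIT  vc=[7]
11: 0x4f (blk 19, set 3) → L1-HIT  vc=[7]
12: 0x4e (blk 19, set 3) → L1-HIT  vc=[7]
13: 0x4f (blk 19, set 3) → L1-HIT  vc=[7]
14: 0x64 (blk 25, set 1) → MISS  vc=[7, 17]
15: 0x4c (blk 19, set 3) → L1-HIT  vc=[7, 17]

VC = [7, 17]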